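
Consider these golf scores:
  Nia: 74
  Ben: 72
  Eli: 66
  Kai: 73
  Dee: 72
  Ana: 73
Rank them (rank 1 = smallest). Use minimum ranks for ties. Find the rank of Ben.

2

Sorted (ascending): 66, 72, 72, 73, 73, 74
The 2 values of 72 occupy positions 2–3 → each gets rank 2.
The 2 values of 73 occupy positions 4–5 → each gets rank 4.
Ben has value 72 → rank 2.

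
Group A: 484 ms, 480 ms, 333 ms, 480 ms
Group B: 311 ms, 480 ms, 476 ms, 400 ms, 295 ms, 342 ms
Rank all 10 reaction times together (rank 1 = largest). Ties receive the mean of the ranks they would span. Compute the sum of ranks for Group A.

Sorted (descending): 484, 480, 480, 480, 476, 400, 342, 333, 311, 295
The 3 values of 480 occupy positions 2–4 → average rank 3.
Group A values → pooled ranks: 484→1, 480→3, 333→8, 480→3
Rank sum = 1 + 3 + 8 + 3 = 15

15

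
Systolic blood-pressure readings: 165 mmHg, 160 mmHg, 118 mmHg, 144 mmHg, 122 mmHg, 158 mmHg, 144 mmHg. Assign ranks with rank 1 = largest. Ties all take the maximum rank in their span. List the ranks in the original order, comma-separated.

Sorted (descending): 165, 160, 158, 144, 144, 122, 118
The 2 values of 144 occupy positions 4–5 → each gets rank 5.

1, 2, 7, 5, 6, 3, 5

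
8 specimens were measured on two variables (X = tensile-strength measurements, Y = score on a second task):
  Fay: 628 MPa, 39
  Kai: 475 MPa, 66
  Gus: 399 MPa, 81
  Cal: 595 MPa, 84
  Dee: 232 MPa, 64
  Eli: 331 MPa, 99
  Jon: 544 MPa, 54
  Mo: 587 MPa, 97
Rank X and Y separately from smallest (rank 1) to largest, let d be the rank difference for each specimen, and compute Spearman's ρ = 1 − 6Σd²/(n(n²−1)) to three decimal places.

-0.238

Ranks of variable 1: 8, 4, 3, 7, 1, 2, 5, 6
Ranks of variable 2: 1, 4, 5, 6, 3, 8, 2, 7
d = r₁ − r₂: 7, 0, -2, 1, -2, -6, 3, -1
d²: 49, 0, 4, 1, 4, 36, 9, 1; Σd² = 104
ρ = 1 − 6·104/(8·63) = 1 − 624/504 = -0.238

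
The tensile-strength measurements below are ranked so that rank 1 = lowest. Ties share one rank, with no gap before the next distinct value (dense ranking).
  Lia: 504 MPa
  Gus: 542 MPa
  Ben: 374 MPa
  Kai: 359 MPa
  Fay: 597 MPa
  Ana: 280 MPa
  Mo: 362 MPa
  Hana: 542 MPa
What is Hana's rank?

6

Sorted (ascending): 280, 359, 362, 374, 504, 542, 542, 597
The 2 values of 542 share dense rank 6.
Remaining distinct values take the next consecutive integers.
Hana has value 542 MPa → rank 6.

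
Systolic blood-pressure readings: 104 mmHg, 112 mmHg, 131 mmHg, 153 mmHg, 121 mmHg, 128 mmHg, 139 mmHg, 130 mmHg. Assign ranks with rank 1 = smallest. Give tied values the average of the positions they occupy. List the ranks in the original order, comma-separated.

Sorted (ascending): 104, 112, 121, 128, 130, 131, 139, 153
No ties — each value takes its position as its rank.

1, 2, 6, 8, 3, 4, 7, 5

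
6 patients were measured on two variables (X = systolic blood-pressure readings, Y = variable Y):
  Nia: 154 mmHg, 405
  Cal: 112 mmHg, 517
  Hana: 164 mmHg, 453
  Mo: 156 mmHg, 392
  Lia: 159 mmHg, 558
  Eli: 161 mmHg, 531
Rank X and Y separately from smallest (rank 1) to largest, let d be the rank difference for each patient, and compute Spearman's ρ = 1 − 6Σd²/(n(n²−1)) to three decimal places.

0.257

Ranks of variable 1: 2, 1, 6, 3, 4, 5
Ranks of variable 2: 2, 4, 3, 1, 6, 5
d = r₁ − r₂: 0, -3, 3, 2, -2, 0
d²: 0, 9, 9, 4, 4, 0; Σd² = 26
ρ = 1 − 6·26/(6·35) = 1 − 156/210 = 0.257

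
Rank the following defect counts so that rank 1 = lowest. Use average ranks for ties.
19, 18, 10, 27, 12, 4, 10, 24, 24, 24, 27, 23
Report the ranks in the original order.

Sorted (ascending): 4, 10, 10, 12, 18, 19, 23, 24, 24, 24, 27, 27
The 2 values of 10 occupy positions 2–3 → average rank (2+3)/2 = 2.5.
The 3 values of 24 occupy positions 8–10 → average rank 9.
The 2 values of 27 occupy positions 11–12 → average rank (11+12)/2 = 11.5.

6, 5, 2.5, 11.5, 4, 1, 2.5, 9, 9, 9, 11.5, 7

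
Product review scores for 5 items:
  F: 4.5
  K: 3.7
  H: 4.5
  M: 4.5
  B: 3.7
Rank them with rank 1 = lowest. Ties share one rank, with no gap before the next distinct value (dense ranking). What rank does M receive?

2

Sorted (ascending): 3.7, 3.7, 4.5, 4.5, 4.5
The 2 values of 3.7 share dense rank 1.
The 3 values of 4.5 share dense rank 2.
M has value 4.5 → rank 2.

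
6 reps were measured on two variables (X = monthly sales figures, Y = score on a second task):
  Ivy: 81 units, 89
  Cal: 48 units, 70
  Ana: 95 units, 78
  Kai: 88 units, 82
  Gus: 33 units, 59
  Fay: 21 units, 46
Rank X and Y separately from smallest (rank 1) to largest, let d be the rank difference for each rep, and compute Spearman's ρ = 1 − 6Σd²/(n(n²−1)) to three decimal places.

0.771

Ranks of variable 1: 4, 3, 6, 5, 2, 1
Ranks of variable 2: 6, 3, 4, 5, 2, 1
d = r₁ − r₂: -2, 0, 2, 0, 0, 0
d²: 4, 0, 4, 0, 0, 0; Σd² = 8
ρ = 1 − 6·8/(6·35) = 1 − 48/210 = 0.771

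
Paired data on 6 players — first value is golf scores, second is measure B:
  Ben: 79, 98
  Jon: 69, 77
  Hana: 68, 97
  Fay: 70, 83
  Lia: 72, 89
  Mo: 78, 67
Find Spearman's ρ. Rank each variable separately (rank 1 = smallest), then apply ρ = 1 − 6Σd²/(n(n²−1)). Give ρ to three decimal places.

Ranks of variable 1: 6, 2, 1, 3, 4, 5
Ranks of variable 2: 6, 2, 5, 3, 4, 1
d = r₁ − r₂: 0, 0, -4, 0, 0, 4
d²: 0, 0, 16, 0, 0, 16; Σd² = 32
ρ = 1 − 6·32/(6·35) = 1 − 192/210 = 0.086

0.086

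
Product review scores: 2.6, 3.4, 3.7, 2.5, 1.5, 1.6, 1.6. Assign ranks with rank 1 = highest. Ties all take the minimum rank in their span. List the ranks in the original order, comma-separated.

3, 2, 1, 4, 7, 5, 5

Sorted (descending): 3.7, 3.4, 2.6, 2.5, 1.6, 1.6, 1.5
The 2 values of 1.6 occupy positions 5–6 → each gets rank 5.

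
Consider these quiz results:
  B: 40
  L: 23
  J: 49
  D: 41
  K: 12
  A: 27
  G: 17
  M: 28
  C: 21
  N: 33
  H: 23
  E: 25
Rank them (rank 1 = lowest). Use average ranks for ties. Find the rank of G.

Sorted (ascending): 12, 17, 21, 23, 23, 25, 27, 28, 33, 40, 41, 49
The 2 values of 23 occupy positions 4–5 → average rank (4+5)/2 = 4.5.
G has value 17 → rank 2.

2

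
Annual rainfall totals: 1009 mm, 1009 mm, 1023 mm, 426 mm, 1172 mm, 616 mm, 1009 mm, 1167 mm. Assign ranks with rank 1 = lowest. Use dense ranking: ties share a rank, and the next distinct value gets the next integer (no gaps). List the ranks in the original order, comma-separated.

3, 3, 4, 1, 6, 2, 3, 5

Sorted (ascending): 426, 616, 1009, 1009, 1009, 1023, 1167, 1172
The 3 values of 1009 share dense rank 3.
Remaining distinct values take the next consecutive integers.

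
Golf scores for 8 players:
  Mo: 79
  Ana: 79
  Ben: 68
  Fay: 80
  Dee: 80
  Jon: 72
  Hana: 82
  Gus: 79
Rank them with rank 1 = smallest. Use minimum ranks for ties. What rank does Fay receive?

Sorted (ascending): 68, 72, 79, 79, 79, 80, 80, 82
The 3 values of 79 occupy positions 3–5 → each gets rank 3.
The 2 values of 80 occupy positions 6–7 → each gets rank 6.
Fay has value 80 → rank 6.

6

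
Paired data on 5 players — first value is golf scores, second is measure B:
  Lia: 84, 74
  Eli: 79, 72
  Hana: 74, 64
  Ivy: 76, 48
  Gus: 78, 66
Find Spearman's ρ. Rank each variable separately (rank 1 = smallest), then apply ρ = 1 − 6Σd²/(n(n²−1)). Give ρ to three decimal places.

Ranks of variable 1: 5, 4, 1, 2, 3
Ranks of variable 2: 5, 4, 2, 1, 3
d = r₁ − r₂: 0, 0, -1, 1, 0
d²: 0, 0, 1, 1, 0; Σd² = 2
ρ = 1 − 6·2/(5·24) = 1 − 12/120 = 0.900

0.900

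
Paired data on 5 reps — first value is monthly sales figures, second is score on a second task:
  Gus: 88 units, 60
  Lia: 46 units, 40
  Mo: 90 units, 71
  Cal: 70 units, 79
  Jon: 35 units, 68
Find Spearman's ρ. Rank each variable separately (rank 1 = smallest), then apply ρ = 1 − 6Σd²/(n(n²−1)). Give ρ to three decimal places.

Ranks of variable 1: 4, 2, 5, 3, 1
Ranks of variable 2: 2, 1, 4, 5, 3
d = r₁ − r₂: 2, 1, 1, -2, -2
d²: 4, 1, 1, 4, 4; Σd² = 14
ρ = 1 − 6·14/(5·24) = 1 − 84/120 = 0.300

0.300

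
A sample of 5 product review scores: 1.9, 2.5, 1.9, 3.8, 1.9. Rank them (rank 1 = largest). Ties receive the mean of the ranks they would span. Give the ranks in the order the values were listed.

Sorted (descending): 3.8, 2.5, 1.9, 1.9, 1.9
The 3 values of 1.9 occupy positions 3–5 → average rank 4.

4, 2, 4, 1, 4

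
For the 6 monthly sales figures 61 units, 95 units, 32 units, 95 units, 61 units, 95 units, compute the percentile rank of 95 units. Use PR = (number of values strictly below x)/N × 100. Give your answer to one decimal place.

50.0

N = 6.
Strictly below 95: 3. Equal to 95: 3.
PR = 3/6 × 100 = 50.0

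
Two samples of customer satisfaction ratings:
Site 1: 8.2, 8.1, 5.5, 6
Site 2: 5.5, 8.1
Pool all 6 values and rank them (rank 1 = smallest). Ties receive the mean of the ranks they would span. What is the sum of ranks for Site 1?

15

Sorted (ascending): 5.5, 5.5, 6, 8.1, 8.1, 8.2
The 2 values of 5.5 occupy positions 1–2 → average rank (1+2)/2 = 1.5.
The 2 values of 8.1 occupy positions 4–5 → average rank (4+5)/2 = 4.5.
Site 1 values → pooled ranks: 8.2→6, 8.1→4.5, 5.5→1.5, 6→3
Rank sum = 6 + 4.5 + 1.5 + 3 = 15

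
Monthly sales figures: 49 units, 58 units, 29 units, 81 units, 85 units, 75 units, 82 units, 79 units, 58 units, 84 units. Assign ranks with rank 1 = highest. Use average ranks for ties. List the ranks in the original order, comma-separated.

Sorted (descending): 85, 84, 82, 81, 79, 75, 58, 58, 49, 29
The 2 values of 58 occupy positions 7–8 → average rank (7+8)/2 = 7.5.

9, 7.5, 10, 4, 1, 6, 3, 5, 7.5, 2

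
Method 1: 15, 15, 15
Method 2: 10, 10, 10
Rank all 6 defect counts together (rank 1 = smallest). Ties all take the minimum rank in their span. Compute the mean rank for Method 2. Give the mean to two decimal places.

Sorted (ascending): 10, 10, 10, 15, 15, 15
The 3 values of 10 occupy positions 1–3 → each gets rank 1.
The 3 values of 15 occupy positions 4–6 → each gets rank 4.
Method 2 values → pooled ranks: 10→1, 10→1, 10→1
Mean rank = (1 + 1 + 1) / 3 = 1.00

1.00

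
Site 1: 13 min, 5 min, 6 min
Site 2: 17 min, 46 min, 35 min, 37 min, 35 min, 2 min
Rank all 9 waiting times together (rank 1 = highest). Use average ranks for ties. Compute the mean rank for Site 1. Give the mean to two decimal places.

Sorted (descending): 46, 37, 35, 35, 17, 13, 6, 5, 2
The 2 values of 35 occupy positions 3–4 → average rank (3+4)/2 = 3.5.
Site 1 values → pooled ranks: 13→6, 5→8, 6→7
Mean rank = (6 + 8 + 7) / 3 = 7.00

7.00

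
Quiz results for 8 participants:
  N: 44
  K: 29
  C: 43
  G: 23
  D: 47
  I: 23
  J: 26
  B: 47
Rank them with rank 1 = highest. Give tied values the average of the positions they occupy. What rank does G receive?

7.5

Sorted (descending): 47, 47, 44, 43, 29, 26, 23, 23
The 2 values of 47 occupy positions 1–2 → average rank (1+2)/2 = 1.5.
The 2 values of 23 occupy positions 7–8 → average rank (7+8)/2 = 7.5.
G has value 23 → rank 7.5.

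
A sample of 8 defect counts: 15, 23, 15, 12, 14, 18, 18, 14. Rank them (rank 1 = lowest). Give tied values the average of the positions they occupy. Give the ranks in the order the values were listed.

4.5, 8, 4.5, 1, 2.5, 6.5, 6.5, 2.5

Sorted (ascending): 12, 14, 14, 15, 15, 18, 18, 23
The 2 values of 14 occupy positions 2–3 → average rank (2+3)/2 = 2.5.
The 2 values of 15 occupy positions 4–5 → average rank (4+5)/2 = 4.5.
The 2 values of 18 occupy positions 6–7 → average rank (6+7)/2 = 6.5.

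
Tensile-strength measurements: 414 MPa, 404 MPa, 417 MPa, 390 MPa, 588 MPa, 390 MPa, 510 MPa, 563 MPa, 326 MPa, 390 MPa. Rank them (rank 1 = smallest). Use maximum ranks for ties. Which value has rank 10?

Sorted (ascending): 326, 390, 390, 390, 404, 414, 417, 510, 563, 588
The 3 values of 390 occupy positions 2–4 → each gets rank 4.
Rank 10 → value 588.

588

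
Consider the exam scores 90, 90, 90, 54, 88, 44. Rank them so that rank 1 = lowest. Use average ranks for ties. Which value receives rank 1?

Sorted (ascending): 44, 54, 88, 90, 90, 90
The 3 values of 90 occupy positions 4–6 → average rank 5.
Rank 1 → value 44.

44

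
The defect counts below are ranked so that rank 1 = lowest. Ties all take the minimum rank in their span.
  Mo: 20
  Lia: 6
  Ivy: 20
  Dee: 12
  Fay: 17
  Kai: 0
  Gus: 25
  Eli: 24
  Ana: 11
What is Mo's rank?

6

Sorted (ascending): 0, 6, 11, 12, 17, 20, 20, 24, 25
The 2 values of 20 occupy positions 6–7 → each gets rank 6.
Mo has value 20 → rank 6.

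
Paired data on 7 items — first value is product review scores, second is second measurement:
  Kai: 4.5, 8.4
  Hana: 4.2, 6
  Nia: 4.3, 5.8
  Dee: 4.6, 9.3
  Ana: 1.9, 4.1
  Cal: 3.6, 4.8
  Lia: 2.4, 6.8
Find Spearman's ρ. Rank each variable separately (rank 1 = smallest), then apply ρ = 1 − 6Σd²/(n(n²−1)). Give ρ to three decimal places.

0.750

Ranks of variable 1: 6, 4, 5, 7, 1, 3, 2
Ranks of variable 2: 6, 4, 3, 7, 1, 2, 5
d = r₁ − r₂: 0, 0, 2, 0, 0, 1, -3
d²: 0, 0, 4, 0, 0, 1, 9; Σd² = 14
ρ = 1 − 6·14/(7·48) = 1 − 84/336 = 0.750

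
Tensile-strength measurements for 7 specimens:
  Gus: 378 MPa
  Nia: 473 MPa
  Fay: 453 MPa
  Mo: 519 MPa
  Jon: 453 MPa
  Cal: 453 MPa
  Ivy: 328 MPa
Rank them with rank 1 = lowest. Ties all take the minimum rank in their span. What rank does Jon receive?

3

Sorted (ascending): 328, 378, 453, 453, 453, 473, 519
The 3 values of 453 occupy positions 3–5 → each gets rank 3.
Jon has value 453 MPa → rank 3.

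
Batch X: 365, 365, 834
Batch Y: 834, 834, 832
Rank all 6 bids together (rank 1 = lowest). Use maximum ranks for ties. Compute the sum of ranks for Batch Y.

15

Sorted (ascending): 365, 365, 832, 834, 834, 834
The 2 values of 365 occupy positions 1–2 → each gets rank 2.
The 3 values of 834 occupy positions 4–6 → each gets rank 6.
Batch Y values → pooled ranks: 834→6, 834→6, 832→3
Rank sum = 6 + 6 + 3 = 15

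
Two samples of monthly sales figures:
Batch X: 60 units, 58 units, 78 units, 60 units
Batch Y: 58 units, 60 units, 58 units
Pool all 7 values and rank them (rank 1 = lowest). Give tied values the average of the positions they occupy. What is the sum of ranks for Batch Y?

9

Sorted (ascending): 58, 58, 58, 60, 60, 60, 78
The 3 values of 58 occupy positions 1–3 → average rank 2.
The 3 values of 60 occupy positions 4–6 → average rank 5.
Batch Y values → pooled ranks: 58→2, 60→5, 58→2
Rank sum = 2 + 5 + 2 = 9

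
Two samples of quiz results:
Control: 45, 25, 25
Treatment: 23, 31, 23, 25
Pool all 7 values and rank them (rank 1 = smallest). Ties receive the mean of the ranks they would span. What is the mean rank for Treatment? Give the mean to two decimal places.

3.25

Sorted (ascending): 23, 23, 25, 25, 25, 31, 45
The 2 values of 23 occupy positions 1–2 → average rank (1+2)/2 = 1.5.
The 3 values of 25 occupy positions 3–5 → average rank 4.
Treatment values → pooled ranks: 23→1.5, 31→6, 23→1.5, 25→4
Mean rank = (1.5 + 6 + 1.5 + 4) / 4 = 3.25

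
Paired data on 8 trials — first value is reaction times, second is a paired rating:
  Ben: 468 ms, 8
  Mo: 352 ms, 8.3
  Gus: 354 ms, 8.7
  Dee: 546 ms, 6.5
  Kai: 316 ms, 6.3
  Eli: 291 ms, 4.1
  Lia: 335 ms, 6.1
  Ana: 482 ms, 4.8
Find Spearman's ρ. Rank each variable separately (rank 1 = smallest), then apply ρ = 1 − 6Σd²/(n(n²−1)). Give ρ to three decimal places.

0.333

Ranks of variable 1: 6, 4, 5, 8, 2, 1, 3, 7
Ranks of variable 2: 6, 7, 8, 5, 4, 1, 3, 2
d = r₁ − r₂: 0, -3, -3, 3, -2, 0, 0, 5
d²: 0, 9, 9, 9, 4, 0, 0, 25; Σd² = 56
ρ = 1 − 6·56/(8·63) = 1 − 336/504 = 0.333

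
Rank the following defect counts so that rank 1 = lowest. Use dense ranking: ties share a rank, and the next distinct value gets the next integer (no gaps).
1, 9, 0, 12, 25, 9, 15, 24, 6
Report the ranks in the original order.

2, 4, 1, 5, 8, 4, 6, 7, 3

Sorted (ascending): 0, 1, 6, 9, 9, 12, 15, 24, 25
The 2 values of 9 share dense rank 4.
Remaining distinct values take the next consecutive integers.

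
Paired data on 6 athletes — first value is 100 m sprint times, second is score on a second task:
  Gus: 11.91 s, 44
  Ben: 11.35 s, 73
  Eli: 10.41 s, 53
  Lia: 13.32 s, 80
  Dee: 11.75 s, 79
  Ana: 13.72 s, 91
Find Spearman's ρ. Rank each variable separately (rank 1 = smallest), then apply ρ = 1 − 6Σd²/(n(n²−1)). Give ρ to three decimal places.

Ranks of variable 1: 4, 2, 1, 5, 3, 6
Ranks of variable 2: 1, 3, 2, 5, 4, 6
d = r₁ − r₂: 3, -1, -1, 0, -1, 0
d²: 9, 1, 1, 0, 1, 0; Σd² = 12
ρ = 1 − 6·12/(6·35) = 1 − 72/210 = 0.657

0.657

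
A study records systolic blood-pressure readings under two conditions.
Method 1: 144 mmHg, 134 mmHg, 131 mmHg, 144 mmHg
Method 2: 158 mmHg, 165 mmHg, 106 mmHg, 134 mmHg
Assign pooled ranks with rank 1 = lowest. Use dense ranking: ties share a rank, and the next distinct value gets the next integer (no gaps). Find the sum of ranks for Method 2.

15

Sorted (ascending): 106, 131, 134, 134, 144, 144, 158, 165
The 2 values of 134 share dense rank 3.
The 2 values of 144 share dense rank 4.
Remaining distinct values take the next consecutive integers.
Method 2 values → pooled ranks: 158→5, 165→6, 106→1, 134→3
Rank sum = 5 + 6 + 1 + 3 = 15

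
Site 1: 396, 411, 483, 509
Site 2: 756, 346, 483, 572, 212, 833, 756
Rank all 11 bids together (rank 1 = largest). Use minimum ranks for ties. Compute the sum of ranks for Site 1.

Sorted (descending): 833, 756, 756, 572, 509, 483, 483, 411, 396, 346, 212
The 2 values of 756 occupy positions 2–3 → each gets rank 2.
The 2 values of 483 occupy positions 6–7 → each gets rank 6.
Site 1 values → pooled ranks: 396→9, 411→8, 483→6, 509→5
Rank sum = 9 + 8 + 6 + 5 = 28

28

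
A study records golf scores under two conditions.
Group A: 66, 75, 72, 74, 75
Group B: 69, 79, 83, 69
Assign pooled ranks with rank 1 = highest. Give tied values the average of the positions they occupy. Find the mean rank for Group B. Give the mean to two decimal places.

4.50

Sorted (descending): 83, 79, 75, 75, 74, 72, 69, 69, 66
The 2 values of 75 occupy positions 3–4 → average rank (3+4)/2 = 3.5.
The 2 values of 69 occupy positions 7–8 → average rank (7+8)/2 = 7.5.
Group B values → pooled ranks: 69→7.5, 79→2, 83→1, 69→7.5
Mean rank = (7.5 + 2 + 1 + 7.5) / 4 = 4.50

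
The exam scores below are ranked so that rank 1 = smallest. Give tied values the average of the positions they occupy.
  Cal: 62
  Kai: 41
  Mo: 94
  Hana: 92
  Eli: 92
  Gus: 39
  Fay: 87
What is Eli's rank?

5.5

Sorted (ascending): 39, 41, 62, 87, 92, 92, 94
The 2 values of 92 occupy positions 5–6 → average rank (5+6)/2 = 5.5.
Eli has value 92 → rank 5.5.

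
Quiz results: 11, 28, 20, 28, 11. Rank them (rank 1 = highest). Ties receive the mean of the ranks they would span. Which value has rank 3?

20

Sorted (descending): 28, 28, 20, 11, 11
The 2 values of 28 occupy positions 1–2 → average rank (1+2)/2 = 1.5.
The 2 values of 11 occupy positions 4–5 → average rank (4+5)/2 = 4.5.
Rank 3 → value 20.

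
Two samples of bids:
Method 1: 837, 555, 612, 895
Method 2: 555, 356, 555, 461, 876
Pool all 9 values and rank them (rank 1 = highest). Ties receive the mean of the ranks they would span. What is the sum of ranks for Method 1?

Sorted (descending): 895, 876, 837, 612, 555, 555, 555, 461, 356
The 3 values of 555 occupy positions 5–7 → average rank 6.
Method 1 values → pooled ranks: 837→3, 555→6, 612→4, 895→1
Rank sum = 3 + 6 + 4 + 1 = 14

14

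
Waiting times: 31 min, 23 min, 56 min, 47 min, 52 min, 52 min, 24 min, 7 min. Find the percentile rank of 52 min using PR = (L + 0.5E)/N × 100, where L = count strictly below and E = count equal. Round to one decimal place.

75.0

N = 8.
Strictly below 52: 5. Equal to 52: 2.
PR = (5 + 0.5·2)/8 × 100 = 75.0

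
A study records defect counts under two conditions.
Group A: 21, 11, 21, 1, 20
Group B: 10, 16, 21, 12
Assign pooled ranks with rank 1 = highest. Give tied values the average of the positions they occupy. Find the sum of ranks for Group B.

Sorted (descending): 21, 21, 21, 20, 16, 12, 11, 10, 1
The 3 values of 21 occupy positions 1–3 → average rank 2.
Group B values → pooled ranks: 10→8, 16→5, 21→2, 12→6
Rank sum = 8 + 5 + 2 + 6 = 21

21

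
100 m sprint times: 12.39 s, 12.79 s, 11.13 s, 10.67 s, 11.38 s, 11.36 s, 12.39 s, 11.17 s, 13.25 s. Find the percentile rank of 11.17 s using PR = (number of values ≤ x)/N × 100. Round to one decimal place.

33.3

N = 9.
Strictly below 11.17: 2. Equal to 11.17: 1.
PR = 3/9 × 100 = 33.3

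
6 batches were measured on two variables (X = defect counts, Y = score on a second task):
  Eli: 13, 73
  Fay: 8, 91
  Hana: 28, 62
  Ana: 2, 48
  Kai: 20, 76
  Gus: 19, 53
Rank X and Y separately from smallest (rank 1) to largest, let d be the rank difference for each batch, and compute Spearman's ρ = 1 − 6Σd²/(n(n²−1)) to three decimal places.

0.143

Ranks of variable 1: 3, 2, 6, 1, 5, 4
Ranks of variable 2: 4, 6, 3, 1, 5, 2
d = r₁ − r₂: -1, -4, 3, 0, 0, 2
d²: 1, 16, 9, 0, 0, 4; Σd² = 30
ρ = 1 − 6·30/(6·35) = 1 − 180/210 = 0.143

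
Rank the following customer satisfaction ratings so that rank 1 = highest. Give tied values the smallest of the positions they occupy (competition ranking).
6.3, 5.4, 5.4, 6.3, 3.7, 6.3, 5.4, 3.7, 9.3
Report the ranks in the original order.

Sorted (descending): 9.3, 6.3, 6.3, 6.3, 5.4, 5.4, 5.4, 3.7, 3.7
The 3 values of 6.3 occupy positions 2–4 → each gets rank 2.
The 3 values of 5.4 occupy positions 5–7 → each gets rank 5.
The 2 values of 3.7 occupy positions 8–9 → each gets rank 8.

2, 5, 5, 2, 8, 2, 5, 8, 1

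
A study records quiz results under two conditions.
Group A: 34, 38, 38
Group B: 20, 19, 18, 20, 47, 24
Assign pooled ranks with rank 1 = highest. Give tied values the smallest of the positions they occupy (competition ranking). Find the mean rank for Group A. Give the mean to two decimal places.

2.67

Sorted (descending): 47, 38, 38, 34, 24, 20, 20, 19, 18
The 2 values of 38 occupy positions 2–3 → each gets rank 2.
The 2 values of 20 occupy positions 6–7 → each gets rank 6.
Group A values → pooled ranks: 34→4, 38→2, 38→2
Mean rank = (4 + 2 + 2) / 3 = 2.67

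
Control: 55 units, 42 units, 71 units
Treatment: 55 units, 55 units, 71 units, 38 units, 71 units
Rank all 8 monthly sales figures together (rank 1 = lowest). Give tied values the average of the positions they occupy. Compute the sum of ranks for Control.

13

Sorted (ascending): 38, 42, 55, 55, 55, 71, 71, 71
The 3 values of 55 occupy positions 3–5 → average rank 4.
The 3 values of 71 occupy positions 6–8 → average rank 7.
Control values → pooled ranks: 55→4, 42→2, 71→7
Rank sum = 4 + 2 + 7 = 13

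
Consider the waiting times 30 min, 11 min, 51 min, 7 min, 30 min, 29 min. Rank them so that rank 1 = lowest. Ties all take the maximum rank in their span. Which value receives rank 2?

Sorted (ascending): 7, 11, 29, 30, 30, 51
The 2 values of 30 occupy positions 4–5 → each gets rank 5.
Rank 2 → value 11.

11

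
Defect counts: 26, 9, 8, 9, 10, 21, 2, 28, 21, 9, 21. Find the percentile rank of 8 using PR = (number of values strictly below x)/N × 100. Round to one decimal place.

N = 11.
Strictly below 8: 1. Equal to 8: 1.
PR = 1/11 × 100 = 9.1

9.1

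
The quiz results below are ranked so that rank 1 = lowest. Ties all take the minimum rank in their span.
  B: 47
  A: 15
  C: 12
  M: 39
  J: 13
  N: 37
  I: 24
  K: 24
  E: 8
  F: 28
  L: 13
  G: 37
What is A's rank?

Sorted (ascending): 8, 12, 13, 13, 15, 24, 24, 28, 37, 37, 39, 47
The 2 values of 13 occupy positions 3–4 → each gets rank 3.
The 2 values of 24 occupy positions 6–7 → each gets rank 6.
The 2 values of 37 occupy positions 9–10 → each gets rank 9.
A has value 15 → rank 5.

5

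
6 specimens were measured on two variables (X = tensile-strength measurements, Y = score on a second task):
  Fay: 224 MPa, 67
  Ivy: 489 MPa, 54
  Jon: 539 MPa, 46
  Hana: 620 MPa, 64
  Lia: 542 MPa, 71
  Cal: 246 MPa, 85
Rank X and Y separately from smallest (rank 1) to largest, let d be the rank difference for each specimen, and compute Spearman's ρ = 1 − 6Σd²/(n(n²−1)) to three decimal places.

Ranks of variable 1: 1, 3, 4, 6, 5, 2
Ranks of variable 2: 4, 2, 1, 3, 5, 6
d = r₁ − r₂: -3, 1, 3, 3, 0, -4
d²: 9, 1, 9, 9, 0, 16; Σd² = 44
ρ = 1 − 6·44/(6·35) = 1 − 264/210 = -0.257

-0.257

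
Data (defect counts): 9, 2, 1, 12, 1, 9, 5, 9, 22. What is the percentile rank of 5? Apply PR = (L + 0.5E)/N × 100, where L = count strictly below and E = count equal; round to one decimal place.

38.9

N = 9.
Strictly below 5: 3. Equal to 5: 1.
PR = (3 + 0.5·1)/9 × 100 = 38.9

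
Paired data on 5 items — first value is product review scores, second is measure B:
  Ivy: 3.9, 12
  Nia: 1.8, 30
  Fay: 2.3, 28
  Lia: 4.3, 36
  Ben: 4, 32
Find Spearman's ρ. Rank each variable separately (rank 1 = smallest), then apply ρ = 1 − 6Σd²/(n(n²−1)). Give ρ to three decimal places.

0.600

Ranks of variable 1: 3, 1, 2, 5, 4
Ranks of variable 2: 1, 3, 2, 5, 4
d = r₁ − r₂: 2, -2, 0, 0, 0
d²: 4, 4, 0, 0, 0; Σd² = 8
ρ = 1 − 6·8/(5·24) = 1 − 48/120 = 0.600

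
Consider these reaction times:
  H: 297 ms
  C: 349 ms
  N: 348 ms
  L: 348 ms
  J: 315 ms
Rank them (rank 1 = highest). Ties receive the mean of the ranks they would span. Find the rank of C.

1

Sorted (descending): 349, 348, 348, 315, 297
The 2 values of 348 occupy positions 2–3 → average rank (2+3)/2 = 2.5.
C has value 349 ms → rank 1.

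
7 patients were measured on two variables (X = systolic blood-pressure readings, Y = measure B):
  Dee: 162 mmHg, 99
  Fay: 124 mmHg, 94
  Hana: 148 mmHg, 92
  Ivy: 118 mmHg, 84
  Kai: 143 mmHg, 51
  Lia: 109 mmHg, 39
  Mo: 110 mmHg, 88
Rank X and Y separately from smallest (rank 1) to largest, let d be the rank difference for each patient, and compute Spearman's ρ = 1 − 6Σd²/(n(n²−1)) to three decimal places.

Ranks of variable 1: 7, 4, 6, 3, 5, 1, 2
Ranks of variable 2: 7, 6, 5, 3, 2, 1, 4
d = r₁ − r₂: 0, -2, 1, 0, 3, 0, -2
d²: 0, 4, 1, 0, 9, 0, 4; Σd² = 18
ρ = 1 − 6·18/(7·48) = 1 − 108/336 = 0.679

0.679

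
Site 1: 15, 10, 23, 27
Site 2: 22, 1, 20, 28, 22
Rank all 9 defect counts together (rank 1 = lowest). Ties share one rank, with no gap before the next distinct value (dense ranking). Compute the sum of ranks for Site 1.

18

Sorted (ascending): 1, 10, 15, 20, 22, 22, 23, 27, 28
The 2 values of 22 share dense rank 5.
Remaining distinct values take the next consecutive integers.
Site 1 values → pooled ranks: 15→3, 10→2, 23→6, 27→7
Rank sum = 3 + 2 + 6 + 7 = 18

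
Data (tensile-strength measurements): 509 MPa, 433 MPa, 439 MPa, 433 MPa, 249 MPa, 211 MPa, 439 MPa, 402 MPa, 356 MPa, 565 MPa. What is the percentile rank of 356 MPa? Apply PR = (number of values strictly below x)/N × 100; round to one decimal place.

20.0

N = 10.
Strictly below 356: 2. Equal to 356: 1.
PR = 2/10 × 100 = 20.0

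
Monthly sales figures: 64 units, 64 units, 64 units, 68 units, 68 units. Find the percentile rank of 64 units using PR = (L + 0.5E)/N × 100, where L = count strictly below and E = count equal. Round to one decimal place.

30.0

N = 5.
Strictly below 64: 0. Equal to 64: 3.
PR = (0 + 0.5·3)/5 × 100 = 30.0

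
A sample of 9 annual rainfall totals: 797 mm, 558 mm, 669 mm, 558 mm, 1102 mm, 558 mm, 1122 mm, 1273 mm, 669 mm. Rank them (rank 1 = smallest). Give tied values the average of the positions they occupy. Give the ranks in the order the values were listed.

Sorted (ascending): 558, 558, 558, 669, 669, 797, 1102, 1122, 1273
The 3 values of 558 occupy positions 1–3 → average rank 2.
The 2 values of 669 occupy positions 4–5 → average rank (4+5)/2 = 4.5.

6, 2, 4.5, 2, 7, 2, 8, 9, 4.5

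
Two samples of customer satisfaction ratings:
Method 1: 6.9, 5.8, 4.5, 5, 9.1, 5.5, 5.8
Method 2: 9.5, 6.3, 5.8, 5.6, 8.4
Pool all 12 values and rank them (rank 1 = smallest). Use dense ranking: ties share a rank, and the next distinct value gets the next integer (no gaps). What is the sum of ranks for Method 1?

32

Sorted (ascending): 4.5, 5, 5.5, 5.6, 5.8, 5.8, 5.8, 6.3, 6.9, 8.4, 9.1, 9.5
The 3 values of 5.8 share dense rank 5.
Remaining distinct values take the next consecutive integers.
Method 1 values → pooled ranks: 6.9→7, 5.8→5, 4.5→1, 5→2, 9.1→9, 5.5→3, 5.8→5
Rank sum = 7 + 5 + 1 + 2 + 9 + 3 + 5 = 32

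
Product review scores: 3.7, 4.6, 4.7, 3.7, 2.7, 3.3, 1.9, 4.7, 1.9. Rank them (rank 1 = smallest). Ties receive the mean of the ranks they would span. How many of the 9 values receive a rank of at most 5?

4

Sorted (ascending): 1.9, 1.9, 2.7, 3.3, 3.7, 3.7, 4.6, 4.7, 4.7
The 2 values of 1.9 occupy positions 1–2 → average rank (1+2)/2 = 1.5.
The 2 values of 3.7 occupy positions 5–6 → average rank (5+6)/2 = 5.5.
The 2 values of 4.7 occupy positions 8–9 → average rank (8+9)/2 = 8.5.
Ranks ≤ 5: {1.5, 1.5, 3, 4} → 4 values.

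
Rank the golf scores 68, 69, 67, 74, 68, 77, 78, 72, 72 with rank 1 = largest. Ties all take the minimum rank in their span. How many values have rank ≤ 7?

Sorted (descending): 78, 77, 74, 72, 72, 69, 68, 68, 67
The 2 values of 72 occupy positions 4–5 → each gets rank 4.
The 2 values of 68 occupy positions 7–8 → each gets rank 7.
Ranks ≤ 7: {1, 2, 3, 4, 4, 6, 7, 7} → 8 values.

8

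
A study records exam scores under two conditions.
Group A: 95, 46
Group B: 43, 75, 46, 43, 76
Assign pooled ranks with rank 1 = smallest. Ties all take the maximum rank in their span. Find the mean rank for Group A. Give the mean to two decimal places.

Sorted (ascending): 43, 43, 46, 46, 75, 76, 95
The 2 values of 43 occupy positions 1–2 → each gets rank 2.
The 2 values of 46 occupy positions 3–4 → each gets rank 4.
Group A values → pooled ranks: 95→7, 46→4
Mean rank = (7 + 4) / 2 = 5.50

5.50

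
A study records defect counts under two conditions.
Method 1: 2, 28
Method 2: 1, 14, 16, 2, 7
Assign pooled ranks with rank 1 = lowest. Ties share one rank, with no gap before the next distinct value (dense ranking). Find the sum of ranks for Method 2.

Sorted (ascending): 1, 2, 2, 7, 14, 16, 28
The 2 values of 2 share dense rank 2.
Remaining distinct values take the next consecutive integers.
Method 2 values → pooled ranks: 1→1, 14→4, 16→5, 2→2, 7→3
Rank sum = 1 + 4 + 5 + 2 + 3 = 15

15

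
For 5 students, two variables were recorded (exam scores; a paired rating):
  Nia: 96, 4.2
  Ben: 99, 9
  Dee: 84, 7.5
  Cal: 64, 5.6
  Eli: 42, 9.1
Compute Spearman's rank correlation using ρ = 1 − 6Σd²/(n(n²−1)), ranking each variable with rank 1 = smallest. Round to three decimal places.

-0.300

Ranks of variable 1: 4, 5, 3, 2, 1
Ranks of variable 2: 1, 4, 3, 2, 5
d = r₁ − r₂: 3, 1, 0, 0, -4
d²: 9, 1, 0, 0, 16; Σd² = 26
ρ = 1 − 6·26/(5·24) = 1 − 156/120 = -0.300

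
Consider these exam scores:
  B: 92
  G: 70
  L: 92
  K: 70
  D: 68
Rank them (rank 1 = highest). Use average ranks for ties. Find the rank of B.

1.5

Sorted (descending): 92, 92, 70, 70, 68
The 2 values of 92 occupy positions 1–2 → average rank (1+2)/2 = 1.5.
The 2 values of 70 occupy positions 3–4 → average rank (3+4)/2 = 3.5.
B has value 92 → rank 1.5.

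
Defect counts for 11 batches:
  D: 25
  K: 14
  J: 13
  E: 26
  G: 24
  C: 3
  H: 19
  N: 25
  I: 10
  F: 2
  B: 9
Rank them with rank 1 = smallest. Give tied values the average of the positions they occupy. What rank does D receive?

9.5

Sorted (ascending): 2, 3, 9, 10, 13, 14, 19, 24, 25, 25, 26
The 2 values of 25 occupy positions 9–10 → average rank (9+10)/2 = 9.5.
D has value 25 → rank 9.5.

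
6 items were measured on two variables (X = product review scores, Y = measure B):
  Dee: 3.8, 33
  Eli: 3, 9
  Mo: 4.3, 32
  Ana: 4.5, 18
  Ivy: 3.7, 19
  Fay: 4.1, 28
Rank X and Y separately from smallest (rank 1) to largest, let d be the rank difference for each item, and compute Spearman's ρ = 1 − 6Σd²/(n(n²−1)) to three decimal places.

0.257

Ranks of variable 1: 3, 1, 5, 6, 2, 4
Ranks of variable 2: 6, 1, 5, 2, 3, 4
d = r₁ − r₂: -3, 0, 0, 4, -1, 0
d²: 9, 0, 0, 16, 1, 0; Σd² = 26
ρ = 1 − 6·26/(6·35) = 1 − 156/210 = 0.257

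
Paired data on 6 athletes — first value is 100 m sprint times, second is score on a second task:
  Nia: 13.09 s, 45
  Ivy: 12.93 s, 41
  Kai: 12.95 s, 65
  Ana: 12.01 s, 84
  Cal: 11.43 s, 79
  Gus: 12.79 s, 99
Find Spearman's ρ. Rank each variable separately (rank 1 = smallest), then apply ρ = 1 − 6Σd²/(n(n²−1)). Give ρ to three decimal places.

Ranks of variable 1: 6, 4, 5, 2, 1, 3
Ranks of variable 2: 2, 1, 3, 5, 4, 6
d = r₁ − r₂: 4, 3, 2, -3, -3, -3
d²: 16, 9, 4, 9, 9, 9; Σd² = 56
ρ = 1 − 6·56/(6·35) = 1 − 336/210 = -0.600

-0.600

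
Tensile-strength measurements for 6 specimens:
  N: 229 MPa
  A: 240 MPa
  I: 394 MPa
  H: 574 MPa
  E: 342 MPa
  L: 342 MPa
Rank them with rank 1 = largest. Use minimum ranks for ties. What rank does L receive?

3

Sorted (descending): 574, 394, 342, 342, 240, 229
The 2 values of 342 occupy positions 3–4 → each gets rank 3.
L has value 342 MPa → rank 3.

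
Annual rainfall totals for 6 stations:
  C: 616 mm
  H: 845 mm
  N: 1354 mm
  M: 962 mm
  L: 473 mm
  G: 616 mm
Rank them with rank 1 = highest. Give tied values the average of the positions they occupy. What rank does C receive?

Sorted (descending): 1354, 962, 845, 616, 616, 473
The 2 values of 616 occupy positions 4–5 → average rank (4+5)/2 = 4.5.
C has value 616 mm → rank 4.5.

4.5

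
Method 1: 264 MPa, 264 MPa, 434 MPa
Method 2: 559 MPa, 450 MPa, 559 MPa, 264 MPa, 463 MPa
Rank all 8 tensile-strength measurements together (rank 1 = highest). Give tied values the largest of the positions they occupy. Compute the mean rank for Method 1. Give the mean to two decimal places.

Sorted (descending): 559, 559, 463, 450, 434, 264, 264, 264
The 2 values of 559 occupy positions 1–2 → each gets rank 2.
The 3 values of 264 occupy positions 6–8 → each gets rank 8.
Method 1 values → pooled ranks: 264→8, 264→8, 434→5
Mean rank = (8 + 8 + 5) / 3 = 7.00

7.00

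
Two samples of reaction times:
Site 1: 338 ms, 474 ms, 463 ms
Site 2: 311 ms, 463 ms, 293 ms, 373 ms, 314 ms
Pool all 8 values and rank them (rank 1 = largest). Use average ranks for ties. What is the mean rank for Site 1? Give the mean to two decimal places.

Sorted (descending): 474, 463, 463, 373, 338, 314, 311, 293
The 2 values of 463 occupy positions 2–3 → average rank (2+3)/2 = 2.5.
Site 1 values → pooled ranks: 338→5, 474→1, 463→2.5
Mean rank = (5 + 1 + 2.5) / 3 = 2.83

2.83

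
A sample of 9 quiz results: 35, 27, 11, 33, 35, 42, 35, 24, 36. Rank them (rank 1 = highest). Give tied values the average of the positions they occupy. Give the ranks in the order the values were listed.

Sorted (descending): 42, 36, 35, 35, 35, 33, 27, 24, 11
The 3 values of 35 occupy positions 3–5 → average rank 4.

4, 7, 9, 6, 4, 1, 4, 8, 2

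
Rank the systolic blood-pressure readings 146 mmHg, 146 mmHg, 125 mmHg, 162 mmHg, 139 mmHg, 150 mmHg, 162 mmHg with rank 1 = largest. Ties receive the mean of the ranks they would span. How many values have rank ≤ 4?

3

Sorted (descending): 162, 162, 150, 146, 146, 139, 125
The 2 values of 162 occupy positions 1–2 → average rank (1+2)/2 = 1.5.
The 2 values of 146 occupy positions 4–5 → average rank (4+5)/2 = 4.5.
Ranks ≤ 4: {1.5, 1.5, 3} → 3 values.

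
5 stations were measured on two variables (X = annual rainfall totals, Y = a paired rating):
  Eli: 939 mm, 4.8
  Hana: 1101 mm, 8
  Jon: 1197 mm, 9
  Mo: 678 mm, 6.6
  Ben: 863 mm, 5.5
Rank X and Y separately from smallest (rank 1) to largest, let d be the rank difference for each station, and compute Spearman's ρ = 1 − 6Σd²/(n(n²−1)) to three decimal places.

0.600

Ranks of variable 1: 3, 4, 5, 1, 2
Ranks of variable 2: 1, 4, 5, 3, 2
d = r₁ − r₂: 2, 0, 0, -2, 0
d²: 4, 0, 0, 4, 0; Σd² = 8
ρ = 1 − 6·8/(5·24) = 1 − 48/120 = 0.600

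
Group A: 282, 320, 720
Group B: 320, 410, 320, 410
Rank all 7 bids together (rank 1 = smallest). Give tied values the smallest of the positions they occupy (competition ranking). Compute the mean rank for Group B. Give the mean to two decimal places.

Sorted (ascending): 282, 320, 320, 320, 410, 410, 720
The 3 values of 320 occupy positions 2–4 → each gets rank 2.
The 2 values of 410 occupy positions 5–6 → each gets rank 5.
Group B values → pooled ranks: 320→2, 410→5, 320→2, 410→5
Mean rank = (2 + 5 + 2 + 5) / 4 = 3.50

3.50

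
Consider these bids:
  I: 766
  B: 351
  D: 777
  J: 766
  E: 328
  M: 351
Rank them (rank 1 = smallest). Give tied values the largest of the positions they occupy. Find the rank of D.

Sorted (ascending): 328, 351, 351, 766, 766, 777
The 2 values of 351 occupy positions 2–3 → each gets rank 3.
The 2 values of 766 occupy positions 4–5 → each gets rank 5.
D has value 777 → rank 6.

6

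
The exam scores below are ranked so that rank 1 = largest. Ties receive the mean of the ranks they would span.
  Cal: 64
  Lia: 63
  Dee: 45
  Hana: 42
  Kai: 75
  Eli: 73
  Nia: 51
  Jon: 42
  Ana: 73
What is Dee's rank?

7

Sorted (descending): 75, 73, 73, 64, 63, 51, 45, 42, 42
The 2 values of 73 occupy positions 2–3 → average rank (2+3)/2 = 2.5.
The 2 values of 42 occupy positions 8–9 → average rank (8+9)/2 = 8.5.
Dee has value 45 → rank 7.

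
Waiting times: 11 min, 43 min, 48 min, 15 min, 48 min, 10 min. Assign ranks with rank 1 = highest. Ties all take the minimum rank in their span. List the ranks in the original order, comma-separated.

5, 3, 1, 4, 1, 6

Sorted (descending): 48, 48, 43, 15, 11, 10
The 2 values of 48 occupy positions 1–2 → each gets rank 1.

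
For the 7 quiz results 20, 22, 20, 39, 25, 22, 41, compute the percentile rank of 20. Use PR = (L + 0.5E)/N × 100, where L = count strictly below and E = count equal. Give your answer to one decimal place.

N = 7.
Strictly below 20: 0. Equal to 20: 2.
PR = (0 + 0.5·2)/7 × 100 = 14.3

14.3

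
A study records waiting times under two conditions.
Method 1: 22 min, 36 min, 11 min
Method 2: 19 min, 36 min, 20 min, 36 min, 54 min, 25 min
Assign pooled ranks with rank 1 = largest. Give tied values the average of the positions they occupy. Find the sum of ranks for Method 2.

27

Sorted (descending): 54, 36, 36, 36, 25, 22, 20, 19, 11
The 3 values of 36 occupy positions 2–4 → average rank 3.
Method 2 values → pooled ranks: 19→8, 36→3, 20→7, 36→3, 54→1, 25→5
Rank sum = 8 + 3 + 7 + 3 + 1 + 5 = 27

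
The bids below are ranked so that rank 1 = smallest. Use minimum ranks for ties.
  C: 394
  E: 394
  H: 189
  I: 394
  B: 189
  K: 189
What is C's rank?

Sorted (ascending): 189, 189, 189, 394, 394, 394
The 3 values of 189 occupy positions 1–3 → each gets rank 1.
The 3 values of 394 occupy positions 4–6 → each gets rank 4.
C has value 394 → rank 4.

4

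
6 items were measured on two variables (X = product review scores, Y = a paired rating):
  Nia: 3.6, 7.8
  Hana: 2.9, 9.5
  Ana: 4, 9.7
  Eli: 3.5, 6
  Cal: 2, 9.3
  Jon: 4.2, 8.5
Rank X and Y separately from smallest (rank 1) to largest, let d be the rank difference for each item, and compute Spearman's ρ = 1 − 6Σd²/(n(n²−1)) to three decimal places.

Ranks of variable 1: 4, 2, 5, 3, 1, 6
Ranks of variable 2: 2, 5, 6, 1, 4, 3
d = r₁ − r₂: 2, -3, -1, 2, -3, 3
d²: 4, 9, 1, 4, 9, 9; Σd² = 36
ρ = 1 − 6·36/(6·35) = 1 − 216/210 = -0.029

-0.029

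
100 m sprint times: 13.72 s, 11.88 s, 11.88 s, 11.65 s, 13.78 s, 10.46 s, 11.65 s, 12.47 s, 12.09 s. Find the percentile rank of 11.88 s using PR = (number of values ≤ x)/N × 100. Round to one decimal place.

N = 9.
Strictly below 11.88: 3. Equal to 11.88: 2.
PR = 5/9 × 100 = 55.6

55.6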